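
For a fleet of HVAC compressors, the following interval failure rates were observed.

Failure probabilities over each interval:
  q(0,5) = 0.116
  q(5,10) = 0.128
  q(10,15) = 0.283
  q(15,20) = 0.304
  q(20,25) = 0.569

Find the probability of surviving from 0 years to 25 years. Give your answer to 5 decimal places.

0.16580

The overall survival probability is (1 − 0.116) × (1 − 0.128) × (1 − 0.283) × (1 − 0.304) × (1 − 0.569).
= 0.884 × 0.872 × 0.717 × 0.696 × 0.431 = 0.165796.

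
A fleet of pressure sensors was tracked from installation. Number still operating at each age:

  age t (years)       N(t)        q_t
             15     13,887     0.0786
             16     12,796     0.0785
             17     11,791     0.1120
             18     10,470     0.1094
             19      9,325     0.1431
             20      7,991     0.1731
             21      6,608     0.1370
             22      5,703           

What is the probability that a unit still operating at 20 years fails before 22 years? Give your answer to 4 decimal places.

P(fail before 22 | operational at 20) = 1 − N(22)/N(20) = 1 − 5,703/7,991 = (2,288)/7,991 = 0.286322.

0.2863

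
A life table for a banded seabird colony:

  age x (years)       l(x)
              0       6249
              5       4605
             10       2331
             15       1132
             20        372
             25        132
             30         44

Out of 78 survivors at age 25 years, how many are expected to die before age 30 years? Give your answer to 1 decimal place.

The relevant probability is 1 − 44/132 = 0.666667.
Expected number = 78 × 0.666667 = 52.0.

52.0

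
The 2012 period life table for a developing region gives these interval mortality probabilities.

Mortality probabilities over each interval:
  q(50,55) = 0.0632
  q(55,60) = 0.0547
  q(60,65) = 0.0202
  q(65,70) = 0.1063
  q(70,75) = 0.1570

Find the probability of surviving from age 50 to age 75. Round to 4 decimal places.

Chaining the interval survival probabilities: (1 − 0.0632) × (1 − 0.0547) × (1 − 0.0202) × (1 − 0.1063) × (1 − 0.1570).
= 0.9368 × 0.9453 × 0.9798 × 0.8937 × 0.8430 = 0.653692.

0.6537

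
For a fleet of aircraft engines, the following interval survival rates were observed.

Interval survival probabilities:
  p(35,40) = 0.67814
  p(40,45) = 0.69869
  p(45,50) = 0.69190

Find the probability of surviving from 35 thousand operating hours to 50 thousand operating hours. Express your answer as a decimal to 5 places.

0.32783

P(survive 35→50) = 0.67814 × 0.69869 × 0.69190.
= 0.327829.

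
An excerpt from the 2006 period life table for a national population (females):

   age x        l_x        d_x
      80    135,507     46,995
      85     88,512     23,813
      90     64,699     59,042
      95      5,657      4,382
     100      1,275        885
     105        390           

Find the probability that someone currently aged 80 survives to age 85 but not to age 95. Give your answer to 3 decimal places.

We want 5|10q80 = (l_85 − l_95)/l_80.
This is the probability of reaching 85 but not 95, conditional on being alive at 80: (l_85 − l_95) / l_80.
= (88,512 − 5,657) / 135,507 = 82,855 / 135,507 = 0.611444.

0.611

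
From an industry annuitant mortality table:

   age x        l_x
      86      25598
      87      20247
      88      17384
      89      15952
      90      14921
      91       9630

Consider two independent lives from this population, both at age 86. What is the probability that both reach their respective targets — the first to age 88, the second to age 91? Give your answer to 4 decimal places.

p₁ = l_88/l_86 = 17384/25598 = 0.679116; p₂ = l_91/l_86 = 9630/25598 = 0.376201.
P(both) = p₁ × p₂ = 0.679116 × 0.376201 = 0.255484.

0.2555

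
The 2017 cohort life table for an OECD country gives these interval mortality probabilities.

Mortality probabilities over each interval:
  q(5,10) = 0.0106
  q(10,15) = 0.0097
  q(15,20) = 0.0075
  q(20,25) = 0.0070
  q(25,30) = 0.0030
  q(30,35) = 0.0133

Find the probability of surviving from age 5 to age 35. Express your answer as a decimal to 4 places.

P(survive 5→35) = (1 − 0.0106) × (1 − 0.0097) × (1 − 0.0075) × (1 − 0.0070) × (1 − 0.0030) × (1 − 0.0133).
= 0.9894 × 0.9903 × 0.9925 × 0.9930 × 0.9970 × 0.9867 = 0.949946.

0.9499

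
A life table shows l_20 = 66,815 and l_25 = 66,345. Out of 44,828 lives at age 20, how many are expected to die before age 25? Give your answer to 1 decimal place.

The relevant probability is 1 − 66,345/66,815 = 0.007034.
Expected number = 44,828 × 0.007034 = 315.3.

315.3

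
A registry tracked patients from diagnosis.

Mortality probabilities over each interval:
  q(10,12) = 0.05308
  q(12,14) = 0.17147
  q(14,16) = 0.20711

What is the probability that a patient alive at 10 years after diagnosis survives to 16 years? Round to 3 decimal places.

Chaining the interval survival probabilities: (1 − 0.05308) × (1 − 0.17147) × (1 − 0.20711).
= 0.94692 × 0.82853 × 0.79289 = 0.622063.

0.622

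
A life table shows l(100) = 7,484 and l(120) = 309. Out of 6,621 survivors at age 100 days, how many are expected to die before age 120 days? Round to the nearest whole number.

The relevant probability is 1 − 309/7,484 = 0.958712.
Expected number = 6,621 × 0.958712 = 6348.

6348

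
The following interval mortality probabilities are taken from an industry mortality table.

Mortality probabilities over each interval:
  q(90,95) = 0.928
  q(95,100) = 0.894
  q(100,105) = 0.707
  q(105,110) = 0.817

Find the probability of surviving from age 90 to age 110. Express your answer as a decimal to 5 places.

Chaining the interval survival probabilities: (1 − 0.928) × (1 − 0.894) × (1 − 0.707) × (1 − 0.817).
= 0.072 × 0.106 × 0.293 × 0.183 = 0.000409.

0.00041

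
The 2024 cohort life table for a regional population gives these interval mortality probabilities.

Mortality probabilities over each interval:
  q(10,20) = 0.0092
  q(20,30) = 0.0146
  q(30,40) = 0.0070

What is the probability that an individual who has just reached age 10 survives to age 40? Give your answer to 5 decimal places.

0.96950

P(survive 10→40) = (1 − 0.0092) × (1 − 0.0146) × (1 − 0.0070).
= 0.9908 × 0.9854 × 0.9930 = 0.969500.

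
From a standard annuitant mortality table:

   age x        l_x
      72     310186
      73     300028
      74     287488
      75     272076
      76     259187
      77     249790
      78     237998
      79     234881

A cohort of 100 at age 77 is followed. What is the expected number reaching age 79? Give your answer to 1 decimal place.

The relevant probability is 234881/249790 = 0.940314.
Expected number = 100 × 0.940314 = 94.0.

94.0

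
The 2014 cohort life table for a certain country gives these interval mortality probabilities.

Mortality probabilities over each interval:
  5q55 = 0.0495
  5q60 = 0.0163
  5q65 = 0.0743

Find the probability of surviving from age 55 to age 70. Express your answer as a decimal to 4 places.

0.8655

The overall survival probability is (1 − 0.0495) × (1 − 0.0163) × (1 − 0.0743).
= 0.9505 × 0.9837 × 0.9257 = 0.865536.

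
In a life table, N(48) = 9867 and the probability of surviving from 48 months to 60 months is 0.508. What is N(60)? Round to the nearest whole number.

5012

N(60) = N(48) × p = 9867 × 0.508 = 5012.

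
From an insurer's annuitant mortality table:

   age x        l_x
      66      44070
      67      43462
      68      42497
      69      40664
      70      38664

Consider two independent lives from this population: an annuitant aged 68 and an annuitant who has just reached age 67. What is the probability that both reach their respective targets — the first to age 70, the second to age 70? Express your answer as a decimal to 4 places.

0.8094

p₁ = l_70/l_68 = 38664/42497 = 0.909805; p₂ = l_70/l_67 = 38664/43462 = 0.889605.
P(both) = p₁ × p₂ = 0.909805 × 0.889605 = 0.809367.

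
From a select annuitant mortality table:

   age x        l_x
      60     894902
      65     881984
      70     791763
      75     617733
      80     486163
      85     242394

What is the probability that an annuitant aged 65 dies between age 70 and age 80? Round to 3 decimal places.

This is the probability of reaching 70 but not 80, conditional on being alive at 65: (l_70 − l_80) / l_65.
= (791763 − 486163) / 881984 = 305600 / 881984 = 0.346492.

0.346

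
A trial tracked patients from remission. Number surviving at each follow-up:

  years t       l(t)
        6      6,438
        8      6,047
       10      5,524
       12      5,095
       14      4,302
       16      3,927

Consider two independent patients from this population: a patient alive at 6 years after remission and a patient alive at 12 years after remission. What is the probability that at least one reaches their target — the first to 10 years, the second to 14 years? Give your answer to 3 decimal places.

0.978

p₁ = l(10)/l(6) = 5,524/6,438 = 0.858030; p₂ = l(14)/l(12) = 4,302/5,095 = 0.844357.
P(at least one) = 1 − (1−p₁)(1−p₂) = 1 − 0.141970 × 0.155643 = 0.977903.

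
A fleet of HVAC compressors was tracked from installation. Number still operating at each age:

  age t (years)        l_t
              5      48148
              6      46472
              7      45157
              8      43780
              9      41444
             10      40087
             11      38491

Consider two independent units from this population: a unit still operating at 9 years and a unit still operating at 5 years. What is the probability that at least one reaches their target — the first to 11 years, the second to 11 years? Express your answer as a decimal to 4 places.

p₁ = l_11/l_9 = 38491/41444 = 0.928747; p₂ = l_11/l_5 = 38491/48148 = 0.799431.
P(at least one) = 1 − (1−p₁)(1−p₂) = 1 − 0.071253 × 0.200569 = 0.985709.

0.9857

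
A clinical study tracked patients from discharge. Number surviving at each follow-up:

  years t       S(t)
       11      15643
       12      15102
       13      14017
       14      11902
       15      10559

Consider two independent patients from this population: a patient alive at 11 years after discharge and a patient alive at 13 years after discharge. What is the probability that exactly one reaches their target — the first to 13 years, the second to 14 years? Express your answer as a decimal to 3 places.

p₁ = S(13)/S(11) = 14017/15643 = 0.896056; p₂ = S(14)/S(13) = 11902/14017 = 0.849112.
P(exactly one) = p₁(1−p₂) + (1−p₁)p₂ = 0.135204 + 0.088260 = 0.223464.

0.223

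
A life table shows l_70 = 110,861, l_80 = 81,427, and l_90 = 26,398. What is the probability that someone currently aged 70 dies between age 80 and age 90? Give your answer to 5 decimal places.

0.49638

We want 10|10q70 = (l_80 − l_90)/l_70.
This is the probability of reaching 80 but not 90, conditional on being alive at 70: (l_80 − l_90) / l_70.
= (81,427 − 26,398) / 110,861 = 55,029 / 110,861 = 0.496378.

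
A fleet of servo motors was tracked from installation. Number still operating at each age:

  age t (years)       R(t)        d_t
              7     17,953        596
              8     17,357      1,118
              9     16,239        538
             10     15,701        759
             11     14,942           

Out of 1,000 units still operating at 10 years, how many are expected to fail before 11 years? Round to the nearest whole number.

48

The relevant probability is 1 − 14,942/15,701 = 0.048341.
Expected number = 1,000 × 0.048341 = 48.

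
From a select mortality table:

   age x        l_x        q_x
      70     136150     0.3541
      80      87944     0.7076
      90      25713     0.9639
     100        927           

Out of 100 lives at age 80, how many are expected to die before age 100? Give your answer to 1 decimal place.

The relevant probability is 1 − 927/87944 = 0.989459.
Expected number = 100 × 0.989459 = 98.9.

98.9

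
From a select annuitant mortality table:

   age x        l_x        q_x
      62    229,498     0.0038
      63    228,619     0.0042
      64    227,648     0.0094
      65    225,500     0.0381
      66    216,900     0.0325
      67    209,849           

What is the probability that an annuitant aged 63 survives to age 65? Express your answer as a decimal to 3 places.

0.986

We want 2p63 = l_65/l_63.
The conditional survival probability is l_65/l_63 = 225,500/228,619 = 0.986357.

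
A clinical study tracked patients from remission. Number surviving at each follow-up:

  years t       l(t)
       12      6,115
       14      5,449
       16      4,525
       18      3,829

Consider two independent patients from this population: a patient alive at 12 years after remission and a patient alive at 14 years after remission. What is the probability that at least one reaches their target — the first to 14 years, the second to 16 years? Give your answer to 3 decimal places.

p₁ = l(14)/l(12) = 5,449/6,115 = 0.891087; p₂ = l(16)/l(14) = 4,525/5,449 = 0.830428.
P(at least one) = 1 − (1−p₁)(1−p₂) = 1 − 0.108913 × 0.169572 = 0.981531.

0.982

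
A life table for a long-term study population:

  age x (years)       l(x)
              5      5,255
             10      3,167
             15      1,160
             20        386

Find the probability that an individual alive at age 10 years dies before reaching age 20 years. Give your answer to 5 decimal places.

0.87812

P(die before 20 | alive at 10) = 1 − l(20)/l(10) = 1 − 386/3,167 = (2,781)/3,167 = 0.878118.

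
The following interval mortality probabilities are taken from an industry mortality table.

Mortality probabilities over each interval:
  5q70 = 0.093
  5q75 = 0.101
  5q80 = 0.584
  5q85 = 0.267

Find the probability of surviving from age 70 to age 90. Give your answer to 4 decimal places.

0.2486

20p70 = (1 − 0.093) × (1 − 0.101) × (1 − 0.584) × (1 − 0.267).
= 0.907 × 0.899 × 0.416 × 0.733 = 0.248636.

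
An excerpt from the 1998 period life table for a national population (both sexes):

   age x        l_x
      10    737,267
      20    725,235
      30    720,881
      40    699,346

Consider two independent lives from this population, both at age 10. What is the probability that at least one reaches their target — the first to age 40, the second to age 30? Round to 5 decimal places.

p₁ = l_40/l_10 = 699,346/737,267 = 0.948565; p₂ = l_30/l_10 = 720,881/737,267 = 0.977775.
P(at least one) = 1 − (1−p₁)(1−p₂) = 1 − 0.051435 × 0.022225 = 0.998857.

0.99886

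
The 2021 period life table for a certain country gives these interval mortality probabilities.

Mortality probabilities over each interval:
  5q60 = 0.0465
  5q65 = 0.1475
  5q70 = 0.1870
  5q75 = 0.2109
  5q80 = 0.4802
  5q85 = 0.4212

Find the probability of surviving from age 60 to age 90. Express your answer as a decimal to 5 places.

0.15689

The overall survival probability is (1 − 0.0465) × (1 − 0.1475) × (1 − 0.1870) × (1 − 0.2109) × (1 − 0.4802) × (1 − 0.4212).
= 0.9535 × 0.8525 × 0.8130 × 0.7891 × 0.5198 × 0.5788 = 0.156893.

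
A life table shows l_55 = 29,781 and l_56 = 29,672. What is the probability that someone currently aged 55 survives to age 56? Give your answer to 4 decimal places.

The conditional survival probability is l_56/l_55 = 29,672/29,781 = 0.996340.

0.9963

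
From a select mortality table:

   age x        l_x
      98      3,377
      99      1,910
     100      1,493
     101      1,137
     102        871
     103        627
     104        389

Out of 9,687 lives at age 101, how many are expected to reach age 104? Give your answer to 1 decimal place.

The relevant probability is 389/1,137 = 0.342128.
Expected number = 9,687 × 0.342128 = 3314.2.

3314.2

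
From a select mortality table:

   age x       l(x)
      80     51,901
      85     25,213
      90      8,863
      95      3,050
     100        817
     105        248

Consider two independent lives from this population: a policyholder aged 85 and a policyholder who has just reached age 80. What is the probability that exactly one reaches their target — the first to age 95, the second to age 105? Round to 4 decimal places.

p₁ = l(95)/l(85) = 3,050/25,213 = 0.120969; p₂ = l(105)/l(80) = 248/51,901 = 0.004778.
P(exactly one) = p₁(1−p₂) + (1−p₁)p₂ = 0.120391 + 0.004200 = 0.124591.

0.1246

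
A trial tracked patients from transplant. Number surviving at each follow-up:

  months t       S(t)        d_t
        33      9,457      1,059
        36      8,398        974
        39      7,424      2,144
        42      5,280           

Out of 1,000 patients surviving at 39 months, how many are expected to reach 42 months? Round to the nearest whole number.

The relevant probability is 5,280/7,424 = 0.711207.
Expected number = 1,000 × 0.711207 = 711.

711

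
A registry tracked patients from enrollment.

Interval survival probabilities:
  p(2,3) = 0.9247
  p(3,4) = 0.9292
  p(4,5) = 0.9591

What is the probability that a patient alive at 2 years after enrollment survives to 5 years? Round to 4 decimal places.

P(survive 2→5) = 0.9247 × 0.9292 × 0.9591.
= 0.824089.

0.8241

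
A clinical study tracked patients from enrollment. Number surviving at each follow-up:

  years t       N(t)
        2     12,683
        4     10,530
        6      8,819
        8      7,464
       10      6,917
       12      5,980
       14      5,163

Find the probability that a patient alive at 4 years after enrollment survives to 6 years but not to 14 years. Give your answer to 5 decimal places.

This is the probability of reaching 6 but not 14, conditional on being alive at 4: (N(6) − N(14)) / N(4).
= (8,819 − 5,163) / 10,530 = 3,656 / 10,530 = 0.347198.

0.34720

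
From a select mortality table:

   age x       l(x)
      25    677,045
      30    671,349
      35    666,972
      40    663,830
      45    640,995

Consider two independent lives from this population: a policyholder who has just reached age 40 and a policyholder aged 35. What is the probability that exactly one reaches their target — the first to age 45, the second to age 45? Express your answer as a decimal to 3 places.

0.071

p₁ = l(45)/l(40) = 640,995/663,830 = 0.965601; p₂ = l(45)/l(35) = 640,995/666,972 = 0.961052.
P(exactly one) = p₁(1−p₂) + (1−p₁)p₂ = 0.037608 + 0.033059 = 0.070667.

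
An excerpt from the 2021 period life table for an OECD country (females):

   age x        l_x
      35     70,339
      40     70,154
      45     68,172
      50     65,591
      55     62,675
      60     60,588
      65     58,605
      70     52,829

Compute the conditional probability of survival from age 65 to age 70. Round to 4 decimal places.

The conditional survival probability is l_70/l_65 = 52,829/58,605 = 0.901442.

0.9014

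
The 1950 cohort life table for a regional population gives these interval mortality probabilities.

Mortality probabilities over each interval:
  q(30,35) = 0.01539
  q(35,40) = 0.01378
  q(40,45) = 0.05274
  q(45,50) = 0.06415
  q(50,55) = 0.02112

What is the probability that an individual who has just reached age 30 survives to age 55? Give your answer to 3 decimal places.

Survival from 30 to 55 is the product of surviving each interval: (1 − 0.01539) × (1 − 0.01378) × (1 − 0.05274) × (1 − 0.06415) × (1 − 0.02112).
= 0.98461 × 0.98622 × 0.94726 × 0.93585 × 0.97888 = 0.842642.

0.843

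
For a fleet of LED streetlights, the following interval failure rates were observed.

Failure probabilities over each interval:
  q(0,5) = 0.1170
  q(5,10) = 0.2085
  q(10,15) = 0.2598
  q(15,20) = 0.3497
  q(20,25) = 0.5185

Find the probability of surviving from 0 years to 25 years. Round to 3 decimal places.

Survival from 0 to 25 is the product of surviving each interval: (1 − 0.1170) × (1 − 0.2085) × (1 − 0.2598) × (1 − 0.3497) × (1 − 0.5185).
= 0.8830 × 0.7915 × 0.7402 × 0.6503 × 0.4815 = 0.161983.

0.162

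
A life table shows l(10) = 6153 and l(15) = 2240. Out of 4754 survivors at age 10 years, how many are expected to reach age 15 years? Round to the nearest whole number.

1731

The relevant probability is 2240/6153 = 0.364050.
Expected number = 4754 × 0.364050 = 1731.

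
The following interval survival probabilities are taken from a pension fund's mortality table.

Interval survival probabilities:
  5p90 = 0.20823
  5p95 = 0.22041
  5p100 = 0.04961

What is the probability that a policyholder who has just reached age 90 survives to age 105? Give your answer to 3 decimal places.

0.002

Survival from 90 to 105 is the product of surviving each interval: 0.20823 × 0.22041 × 0.04961.
= 0.002277.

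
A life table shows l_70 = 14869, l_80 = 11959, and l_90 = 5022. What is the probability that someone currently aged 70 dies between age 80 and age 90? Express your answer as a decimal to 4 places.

We want 10|10q70 = (l_80 − l_90)/l_70.
This is the probability of reaching 80 but not 90, conditional on being alive at 70: (l_80 − l_90) / l_70.
= (11959 − 5022) / 14869 = 6937 / 14869 = 0.466541.

0.4665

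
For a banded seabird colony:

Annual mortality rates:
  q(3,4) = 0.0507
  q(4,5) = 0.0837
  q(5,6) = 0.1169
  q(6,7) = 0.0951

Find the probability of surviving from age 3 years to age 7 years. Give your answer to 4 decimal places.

0.6951

Chaining the interval survival probabilities: (1 − 0.0507) × (1 − 0.0837) × (1 − 0.1169) × (1 − 0.0951).
= 0.9493 × 0.9163 × 0.8831 × 0.9049 = 0.695107.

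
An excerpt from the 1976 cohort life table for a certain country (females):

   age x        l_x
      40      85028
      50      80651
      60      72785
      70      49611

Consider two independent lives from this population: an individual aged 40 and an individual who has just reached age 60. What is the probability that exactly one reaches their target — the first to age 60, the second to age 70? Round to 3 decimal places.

p₁ = l_60/l_40 = 72785/85028 = 0.856012; p₂ = l_70/l_60 = 49611/72785 = 0.681610.
P(exactly one) = p₁(1−p₂) + (1−p₁)p₂ = 0.272546 + 0.098144 = 0.370689.

0.371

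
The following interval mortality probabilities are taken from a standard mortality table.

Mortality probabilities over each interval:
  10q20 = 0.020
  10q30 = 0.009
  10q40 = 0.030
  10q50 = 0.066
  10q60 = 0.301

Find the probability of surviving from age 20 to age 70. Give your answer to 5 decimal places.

Chaining the interval survival probabilities: (1 − 0.020) × (1 − 0.009) × (1 − 0.030) × (1 − 0.066) × (1 − 0.301).
= 0.980 × 0.991 × 0.970 × 0.934 × 0.699 = 0.615029.

0.61503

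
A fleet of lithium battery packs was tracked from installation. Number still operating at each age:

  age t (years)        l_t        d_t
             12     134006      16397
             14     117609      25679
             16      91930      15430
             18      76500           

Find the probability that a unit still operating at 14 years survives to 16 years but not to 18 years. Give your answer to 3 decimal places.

0.131

This is the probability of reaching 16 but not 18, conditional on being operational at 14: (l_16 − l_18) / l_14.
= (91930 − 76500) / 117609 = 15430 / 117609 = 0.131197.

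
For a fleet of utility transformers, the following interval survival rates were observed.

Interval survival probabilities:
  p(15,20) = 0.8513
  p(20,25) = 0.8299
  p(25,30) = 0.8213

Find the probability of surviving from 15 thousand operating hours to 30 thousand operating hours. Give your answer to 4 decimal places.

Survival from 15 to 30 is the product of surviving each interval: 0.8513 × 0.8299 × 0.8213.
= 0.580243.

0.5802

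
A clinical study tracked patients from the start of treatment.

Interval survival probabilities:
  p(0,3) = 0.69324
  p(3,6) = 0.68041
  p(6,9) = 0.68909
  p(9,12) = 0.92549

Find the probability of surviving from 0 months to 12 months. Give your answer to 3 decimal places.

Survival from 0 to 12 is the product of surviving each interval: 0.69324 × 0.68041 × 0.68909 × 0.92549.
= 0.300817.

0.301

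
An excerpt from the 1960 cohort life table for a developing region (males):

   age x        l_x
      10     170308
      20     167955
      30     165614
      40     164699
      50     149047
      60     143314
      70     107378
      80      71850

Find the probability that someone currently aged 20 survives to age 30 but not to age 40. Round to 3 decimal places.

0.005

We want 10|10q20 = (l_30 − l_40)/l_20.
This is the probability of reaching 30 but not 40, conditional on being alive at 20: (l_30 − l_40) / l_20.
= (165614 − 164699) / 167955 = 915 / 167955 = 0.005448.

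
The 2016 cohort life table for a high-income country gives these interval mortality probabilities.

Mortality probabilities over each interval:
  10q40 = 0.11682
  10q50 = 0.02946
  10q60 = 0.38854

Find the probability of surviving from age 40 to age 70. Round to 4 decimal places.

The overall survival probability is (1 − 0.11682) × (1 − 0.02946) × (1 − 0.38854).
= 0.88318 × 0.97054 × 0.61146 = 0.524120.

0.5241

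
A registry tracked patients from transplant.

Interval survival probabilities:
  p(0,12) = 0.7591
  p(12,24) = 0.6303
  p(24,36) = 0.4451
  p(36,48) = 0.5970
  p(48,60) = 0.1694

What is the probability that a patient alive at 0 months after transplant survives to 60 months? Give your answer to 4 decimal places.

0.0215

Chaining the interval survival probabilities: 0.7591 × 0.6303 × 0.4451 × 0.5970 × 0.1694.
= 0.021537.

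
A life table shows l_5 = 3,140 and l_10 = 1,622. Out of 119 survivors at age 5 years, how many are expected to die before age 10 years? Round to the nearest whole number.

58

The relevant probability is 1 − 1,622/3,140 = 0.483439.
Expected number = 119 × 0.483439 = 58.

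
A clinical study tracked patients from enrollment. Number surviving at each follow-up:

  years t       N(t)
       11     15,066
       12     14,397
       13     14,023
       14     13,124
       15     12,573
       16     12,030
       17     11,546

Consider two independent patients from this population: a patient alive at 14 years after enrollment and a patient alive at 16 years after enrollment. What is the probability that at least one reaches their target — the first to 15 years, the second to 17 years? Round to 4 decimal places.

0.9983

p₁ = N(15)/N(14) = 12,573/13,124 = 0.958016; p₂ = N(17)/N(16) = 11,546/12,030 = 0.959767.
P(at least one) = 1 − (1−p₁)(1−p₂) = 1 − 0.041984 × 0.040233 = 0.998311.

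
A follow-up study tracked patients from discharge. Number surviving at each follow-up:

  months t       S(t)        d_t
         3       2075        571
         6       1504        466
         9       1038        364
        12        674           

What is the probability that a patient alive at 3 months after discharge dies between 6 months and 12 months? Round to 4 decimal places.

0.4000

This is the probability of reaching 6 but not 12, conditional on being alive at 3: (S(6) − S(12)) / S(3).
= (1504 − 674) / 2075 = 830 / 2075 = 0.400000.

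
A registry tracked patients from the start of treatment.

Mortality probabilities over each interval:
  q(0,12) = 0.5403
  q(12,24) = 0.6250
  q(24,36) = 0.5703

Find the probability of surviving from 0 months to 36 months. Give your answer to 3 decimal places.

0.074

Survival from 0 to 36 is the product of surviving each interval: (1 − 0.5403) × (1 − 0.6250) × (1 − 0.5703).
= 0.4597 × 0.3750 × 0.4297 = 0.074075.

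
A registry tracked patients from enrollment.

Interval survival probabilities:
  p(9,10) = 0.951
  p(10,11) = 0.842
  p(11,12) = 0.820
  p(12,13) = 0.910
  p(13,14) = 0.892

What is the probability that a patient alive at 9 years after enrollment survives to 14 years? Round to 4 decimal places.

0.5330

P(survive 9→14) = 0.951 × 0.842 × 0.820 × 0.910 × 0.892.
= 0.532982.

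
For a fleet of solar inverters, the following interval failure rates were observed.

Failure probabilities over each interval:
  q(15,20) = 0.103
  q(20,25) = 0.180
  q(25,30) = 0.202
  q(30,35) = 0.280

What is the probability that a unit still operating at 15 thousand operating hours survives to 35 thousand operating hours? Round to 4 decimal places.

Survival from 15 to 35 is the product of surviving each interval: (1 − 0.103) × (1 − 0.180) × (1 − 0.202) × (1 − 0.280).
= 0.897 × 0.820 × 0.798 × 0.720 = 0.422612.

0.4226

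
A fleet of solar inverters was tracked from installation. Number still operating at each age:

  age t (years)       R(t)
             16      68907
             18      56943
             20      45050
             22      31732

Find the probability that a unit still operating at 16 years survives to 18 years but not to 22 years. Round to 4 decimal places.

This is the probability of reaching 18 but not 22, conditional on being operational at 16: (R(18) − R(22)) / R(16).
= (56943 − 31732) / 68907 = 25211 / 68907 = 0.365870.

0.3659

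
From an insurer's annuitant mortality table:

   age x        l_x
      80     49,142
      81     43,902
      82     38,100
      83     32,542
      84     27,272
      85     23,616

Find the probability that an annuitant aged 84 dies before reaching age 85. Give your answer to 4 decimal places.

0.1341

P(die before 85 | alive at 84) = 1 − l_85/l_84 = 1 − 23,616/27,272 = (3,656)/27,272 = 0.134057.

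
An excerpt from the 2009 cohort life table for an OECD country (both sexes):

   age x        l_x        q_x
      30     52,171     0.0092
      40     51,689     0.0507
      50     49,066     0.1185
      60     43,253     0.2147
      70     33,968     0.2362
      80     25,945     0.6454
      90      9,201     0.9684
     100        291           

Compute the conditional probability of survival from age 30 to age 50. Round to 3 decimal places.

0.940

The conditional survival probability is l_50/l_30 = 49,066/52,171 = 0.940484.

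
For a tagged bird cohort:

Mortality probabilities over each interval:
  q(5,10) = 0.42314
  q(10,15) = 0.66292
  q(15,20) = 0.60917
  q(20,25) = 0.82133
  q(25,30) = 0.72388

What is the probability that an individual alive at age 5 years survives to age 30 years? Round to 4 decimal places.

0.0037

P(survive 5→30) = (1 − 0.42314) × (1 − 0.66292) × (1 − 0.60917) × (1 − 0.82133) × (1 − 0.72388).
= 0.57686 × 0.33708 × 0.39083 × 0.17867 × 0.27612 = 0.003749.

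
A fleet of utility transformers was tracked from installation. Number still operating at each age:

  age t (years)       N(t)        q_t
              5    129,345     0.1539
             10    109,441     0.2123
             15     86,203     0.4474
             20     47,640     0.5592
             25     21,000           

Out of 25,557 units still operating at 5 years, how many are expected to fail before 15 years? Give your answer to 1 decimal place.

The relevant probability is 1 − 86,203/129,345 = 0.333542.
Expected number = 25,557 × 0.333542 = 8524.3.

8524.3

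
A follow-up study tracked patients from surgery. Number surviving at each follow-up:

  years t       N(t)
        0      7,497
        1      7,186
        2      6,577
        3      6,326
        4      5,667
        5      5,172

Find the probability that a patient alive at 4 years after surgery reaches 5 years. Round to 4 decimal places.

The conditional survival probability is N(5)/N(4) = 5,172/5,667 = 0.912652.

0.9127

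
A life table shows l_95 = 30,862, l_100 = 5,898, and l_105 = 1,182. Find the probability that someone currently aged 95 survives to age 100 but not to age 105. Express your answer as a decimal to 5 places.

This is the probability of reaching 100 but not 105, conditional on being alive at 95: (l_100 − l_105) / l_95.
= (5,898 − 1,182) / 30,862 = 4,716 / 30,862 = 0.152809.

0.15281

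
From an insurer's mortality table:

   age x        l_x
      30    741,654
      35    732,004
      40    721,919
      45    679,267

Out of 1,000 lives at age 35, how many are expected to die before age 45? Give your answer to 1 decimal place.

The relevant probability is 1 − 679,267/732,004 = 0.072045.
Expected number = 1,000 × 0.072045 = 72.0.

72.0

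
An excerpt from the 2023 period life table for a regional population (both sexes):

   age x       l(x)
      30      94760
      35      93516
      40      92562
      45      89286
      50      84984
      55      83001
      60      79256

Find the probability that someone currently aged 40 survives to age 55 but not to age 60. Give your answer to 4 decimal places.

This is the probability of reaching 55 but not 60, conditional on being alive at 40: (l(55) − l(60)) / l(40).
= (83001 − 79256) / 92562 = 3745 / 92562 = 0.040459.

0.0405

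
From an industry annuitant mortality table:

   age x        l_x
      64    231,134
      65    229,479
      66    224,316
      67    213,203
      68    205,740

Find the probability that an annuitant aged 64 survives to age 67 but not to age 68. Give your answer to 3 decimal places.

0.032

This is the probability of reaching 67 but not 68, conditional on being alive at 64: (l_67 − l_68) / l_64.
= (213,203 − 205,740) / 231,134 = 7,463 / 231,134 = 0.032289.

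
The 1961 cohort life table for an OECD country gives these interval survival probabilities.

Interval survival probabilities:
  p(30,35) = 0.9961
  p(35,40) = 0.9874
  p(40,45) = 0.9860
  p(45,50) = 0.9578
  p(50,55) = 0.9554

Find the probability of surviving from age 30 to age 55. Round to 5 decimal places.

P(survive 30→55) = 0.9961 × 0.9874 × 0.9860 × 0.9578 × 0.9554.
= 0.887428.

0.88743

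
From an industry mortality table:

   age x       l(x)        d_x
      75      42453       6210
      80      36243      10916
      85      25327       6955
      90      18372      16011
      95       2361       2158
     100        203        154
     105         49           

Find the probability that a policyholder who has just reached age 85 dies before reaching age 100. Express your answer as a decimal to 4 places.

P(die before 100 | alive at 85) = 1 − l(100)/l(85) = 1 − 203/25327 = (25124)/25327 = 0.991985.

0.9920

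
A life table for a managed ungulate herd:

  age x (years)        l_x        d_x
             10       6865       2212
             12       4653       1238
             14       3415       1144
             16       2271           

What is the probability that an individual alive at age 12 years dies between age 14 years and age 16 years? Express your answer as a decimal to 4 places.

0.2459

This is the probability of reaching 14 but not 16, conditional on being alive at 12: (l_14 − l_16) / l_12.
= (3415 − 2271) / 4653 = 1144 / 4653 = 0.245863.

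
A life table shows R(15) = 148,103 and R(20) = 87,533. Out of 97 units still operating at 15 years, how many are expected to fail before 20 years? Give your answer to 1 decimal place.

The relevant probability is 1 − 87,533/148,103 = 0.408972.
Expected number = 97 × 0.408972 = 39.7.

39.7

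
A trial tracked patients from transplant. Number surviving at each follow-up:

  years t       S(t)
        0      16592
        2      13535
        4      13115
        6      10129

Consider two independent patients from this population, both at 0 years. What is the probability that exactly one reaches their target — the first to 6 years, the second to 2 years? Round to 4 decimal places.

p₁ = S(6)/S(0) = 10129/16592 = 0.610475; p₂ = S(2)/S(0) = 13535/16592 = 0.815755.
P(exactly one) = p₁(1−p₂) + (1−p₁)p₂ = 0.112477 + 0.317757 = 0.430234.

0.4302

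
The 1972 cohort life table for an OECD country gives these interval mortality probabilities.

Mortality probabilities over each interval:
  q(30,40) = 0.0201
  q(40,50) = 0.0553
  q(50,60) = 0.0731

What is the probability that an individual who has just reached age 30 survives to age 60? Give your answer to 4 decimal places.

P(survive 30→60) = (1 − 0.0201) × (1 − 0.0553) × (1 − 0.0731).
= 0.9799 × 0.9447 × 0.9269 = 0.858042.

0.8580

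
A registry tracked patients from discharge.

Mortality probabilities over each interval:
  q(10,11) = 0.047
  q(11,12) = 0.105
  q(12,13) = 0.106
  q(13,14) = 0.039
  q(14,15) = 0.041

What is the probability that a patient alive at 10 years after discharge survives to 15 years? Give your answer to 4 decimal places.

The overall survival probability is (1 − 0.047) × (1 − 0.105) × (1 − 0.106) × (1 − 0.039) × (1 − 0.041).
= 0.953 × 0.895 × 0.894 × 0.961 × 0.959 = 0.702741.

0.7027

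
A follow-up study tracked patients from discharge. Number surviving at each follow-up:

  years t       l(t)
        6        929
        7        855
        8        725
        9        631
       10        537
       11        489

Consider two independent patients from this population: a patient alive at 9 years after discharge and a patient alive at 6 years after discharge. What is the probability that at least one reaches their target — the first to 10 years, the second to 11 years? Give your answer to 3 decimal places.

0.929

p₁ = l(10)/l(9) = 537/631 = 0.851030; p₂ = l(11)/l(6) = 489/929 = 0.526372.
P(at least one) = 1 − (1−p₁)(1−p₂) = 1 − 0.148970 × 0.473628 = 0.929444.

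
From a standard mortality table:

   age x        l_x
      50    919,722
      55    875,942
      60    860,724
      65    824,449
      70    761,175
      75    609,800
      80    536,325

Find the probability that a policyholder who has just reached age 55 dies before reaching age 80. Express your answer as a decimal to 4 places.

0.3877

P(die before 80 | alive at 55) = 1 − l_80/l_55 = 1 − 536,325/875,942 = (339,617)/875,942 = 0.387716.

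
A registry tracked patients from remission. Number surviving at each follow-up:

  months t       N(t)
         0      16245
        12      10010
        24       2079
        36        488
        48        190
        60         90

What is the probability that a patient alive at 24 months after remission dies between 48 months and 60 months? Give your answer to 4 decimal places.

This is the probability of reaching 48 but not 60, conditional on being alive at 24: (N(48) − N(60)) / N(24).
= (190 − 90) / 2079 = 100 / 2079 = 0.048100.

0.0481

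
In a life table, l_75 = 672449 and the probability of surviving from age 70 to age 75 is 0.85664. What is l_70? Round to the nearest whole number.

l_70 = l_75 / p = 672449 / 0.85664 = 784984.

784984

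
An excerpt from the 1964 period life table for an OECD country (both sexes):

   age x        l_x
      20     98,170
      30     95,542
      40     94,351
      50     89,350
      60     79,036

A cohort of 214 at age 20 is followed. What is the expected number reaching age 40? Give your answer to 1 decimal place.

205.7

The relevant probability is 94,351/98,170 = 0.961098.
Expected number = 214 × 0.961098 = 205.7.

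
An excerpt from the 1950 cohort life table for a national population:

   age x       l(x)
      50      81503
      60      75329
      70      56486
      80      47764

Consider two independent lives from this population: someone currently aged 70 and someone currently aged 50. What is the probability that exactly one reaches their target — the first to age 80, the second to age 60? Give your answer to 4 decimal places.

0.2068

p₁ = l(80)/l(70) = 47764/56486 = 0.845590; p₂ = l(60)/l(50) = 75329/81503 = 0.924248.
P(exactly one) = p₁(1−p₂) + (1−p₁)p₂ = 0.064055 + 0.142713 = 0.206768.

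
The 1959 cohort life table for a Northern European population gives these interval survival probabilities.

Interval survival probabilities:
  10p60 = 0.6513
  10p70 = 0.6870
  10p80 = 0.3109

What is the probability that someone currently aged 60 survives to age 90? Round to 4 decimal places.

Survival from 60 to 90 is the product of surviving each interval: 0.6513 × 0.6870 × 0.3109.
= 0.139110.

0.1391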